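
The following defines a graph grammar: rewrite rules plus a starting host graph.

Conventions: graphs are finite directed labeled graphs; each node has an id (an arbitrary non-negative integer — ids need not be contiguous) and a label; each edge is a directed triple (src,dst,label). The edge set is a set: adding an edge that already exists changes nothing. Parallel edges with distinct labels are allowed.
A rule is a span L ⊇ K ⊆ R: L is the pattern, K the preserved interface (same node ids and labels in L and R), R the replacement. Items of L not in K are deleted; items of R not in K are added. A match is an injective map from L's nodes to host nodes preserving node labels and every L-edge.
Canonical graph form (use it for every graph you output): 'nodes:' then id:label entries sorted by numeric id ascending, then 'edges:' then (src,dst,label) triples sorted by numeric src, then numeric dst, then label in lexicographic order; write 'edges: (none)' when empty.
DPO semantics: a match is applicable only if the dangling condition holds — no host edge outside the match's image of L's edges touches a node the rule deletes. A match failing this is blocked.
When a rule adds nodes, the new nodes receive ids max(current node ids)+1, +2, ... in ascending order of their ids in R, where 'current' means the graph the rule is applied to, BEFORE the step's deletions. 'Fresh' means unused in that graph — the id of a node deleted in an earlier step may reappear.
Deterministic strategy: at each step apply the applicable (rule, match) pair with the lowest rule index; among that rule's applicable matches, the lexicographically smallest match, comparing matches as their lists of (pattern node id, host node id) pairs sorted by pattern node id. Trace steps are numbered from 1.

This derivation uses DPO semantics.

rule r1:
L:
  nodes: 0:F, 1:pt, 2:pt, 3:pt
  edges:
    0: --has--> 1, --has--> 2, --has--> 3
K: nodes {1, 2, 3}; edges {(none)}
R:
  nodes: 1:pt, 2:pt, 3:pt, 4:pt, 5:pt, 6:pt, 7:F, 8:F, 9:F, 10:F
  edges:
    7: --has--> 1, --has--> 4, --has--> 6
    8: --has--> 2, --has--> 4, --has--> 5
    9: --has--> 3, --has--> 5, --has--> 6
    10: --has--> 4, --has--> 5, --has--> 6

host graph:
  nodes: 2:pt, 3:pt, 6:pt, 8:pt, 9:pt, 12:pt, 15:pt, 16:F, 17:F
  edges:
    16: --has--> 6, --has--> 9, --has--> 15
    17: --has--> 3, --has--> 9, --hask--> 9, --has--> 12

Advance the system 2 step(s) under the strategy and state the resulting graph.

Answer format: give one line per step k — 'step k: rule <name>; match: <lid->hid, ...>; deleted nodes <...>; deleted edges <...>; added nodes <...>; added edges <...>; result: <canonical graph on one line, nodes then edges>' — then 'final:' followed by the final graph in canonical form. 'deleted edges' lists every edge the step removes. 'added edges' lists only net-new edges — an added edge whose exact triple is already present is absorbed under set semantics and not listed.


step 1: rule r1; match: 0->16, 1->6, 2->9, 3->15; deleted nodes 16; deleted edges (16,6,has); (16,9,has); (16,15,has); added nodes 18, 19, 20, 21, 22, 23, 24; added edges (21,6,has); (21,18,has); (21,20,has); (22,9,has); (22,18,has); (22,19,has); (23,15,has); (23,19,has); (23,20,has); (24,18,has); (24,19,has); (24,20,has); result: nodes: 2:pt, 3:pt, 6:pt, 8:pt, 9:pt, 12:pt, 15:pt, 17:F, 18:pt, 19:pt, 20:pt, 21:F, 22:F, 23:F, 24:F edges: (17,3,has); (17,9,has); (17,9,hask); (17,12,has); (21,6,has); (21,18,has); (21,20,has); (22,9,has); (22,18,has); (22,19,has); (23,15,has); (23,19,has); (23,20,has); (24,18,has); (24,19,has); (24,20,has)
step 2: rule r1; match: 0->21, 1->6, 2->18, 3->20; deleted nodes 21; deleted edges (21,6,has); (21,18,has); (21,20,has); added nodes 25, 26, 27, 28, 29, 30, 31; added edges (28,6,has); (28,25,has); (28,27,has); (29,18,has); (29,25,has); (29,26,has); (30,20,has); (30,26,has); (30,27,has); (31,25,has); (31,26,has); (31,27,has); result: nodes: 2:pt, 3:pt, 6:pt, 8:pt, 9:pt, 12:pt, 15:pt, 17:F, 18:pt, 19:pt, 20:pt, 22:F, 23:F, 24:F, 25:pt, 26:pt, 27:pt, 28:F, 29:F, 30:F, 31:F edges: (17,3,has); (17,9,has); (17,9,hask); (17,12,has); (22,9,has); (22,18,has); (22,19,has); (23,15,has); (23,19,has); (23,20,has); (24,18,has); (24,19,has); (24,20,has); (28,6,has); (28,25,has); (28,27,has); (29,18,has); (29,25,has); (29,26,has); (30,20,has); (30,26,has); (30,27,has); (31,25,has); (31,26,has); (31,27,has)
final:
nodes: 2:pt, 3:pt, 6:pt, 8:pt, 9:pt, 12:pt, 15:pt, 17:F, 18:pt, 19:pt, 20:pt, 22:F, 23:F, 24:F, 25:pt, 26:pt, 27:pt, 28:F, 29:F, 30:F, 31:F
edges: (17,3,has); (17,9,has); (17,9,hask); (17,12,has); (22,9,has); (22,18,has); (22,19,has); (23,15,has); (23,19,has); (23,20,has); (24,18,has); (24,19,has); (24,20,has); (28,6,has); (28,25,has); (28,27,has); (29,18,has); (29,25,has); (29,26,has); (30,20,has); (30,26,has); (30,27,has); (31,25,has); (31,26,has); (31,27,has)


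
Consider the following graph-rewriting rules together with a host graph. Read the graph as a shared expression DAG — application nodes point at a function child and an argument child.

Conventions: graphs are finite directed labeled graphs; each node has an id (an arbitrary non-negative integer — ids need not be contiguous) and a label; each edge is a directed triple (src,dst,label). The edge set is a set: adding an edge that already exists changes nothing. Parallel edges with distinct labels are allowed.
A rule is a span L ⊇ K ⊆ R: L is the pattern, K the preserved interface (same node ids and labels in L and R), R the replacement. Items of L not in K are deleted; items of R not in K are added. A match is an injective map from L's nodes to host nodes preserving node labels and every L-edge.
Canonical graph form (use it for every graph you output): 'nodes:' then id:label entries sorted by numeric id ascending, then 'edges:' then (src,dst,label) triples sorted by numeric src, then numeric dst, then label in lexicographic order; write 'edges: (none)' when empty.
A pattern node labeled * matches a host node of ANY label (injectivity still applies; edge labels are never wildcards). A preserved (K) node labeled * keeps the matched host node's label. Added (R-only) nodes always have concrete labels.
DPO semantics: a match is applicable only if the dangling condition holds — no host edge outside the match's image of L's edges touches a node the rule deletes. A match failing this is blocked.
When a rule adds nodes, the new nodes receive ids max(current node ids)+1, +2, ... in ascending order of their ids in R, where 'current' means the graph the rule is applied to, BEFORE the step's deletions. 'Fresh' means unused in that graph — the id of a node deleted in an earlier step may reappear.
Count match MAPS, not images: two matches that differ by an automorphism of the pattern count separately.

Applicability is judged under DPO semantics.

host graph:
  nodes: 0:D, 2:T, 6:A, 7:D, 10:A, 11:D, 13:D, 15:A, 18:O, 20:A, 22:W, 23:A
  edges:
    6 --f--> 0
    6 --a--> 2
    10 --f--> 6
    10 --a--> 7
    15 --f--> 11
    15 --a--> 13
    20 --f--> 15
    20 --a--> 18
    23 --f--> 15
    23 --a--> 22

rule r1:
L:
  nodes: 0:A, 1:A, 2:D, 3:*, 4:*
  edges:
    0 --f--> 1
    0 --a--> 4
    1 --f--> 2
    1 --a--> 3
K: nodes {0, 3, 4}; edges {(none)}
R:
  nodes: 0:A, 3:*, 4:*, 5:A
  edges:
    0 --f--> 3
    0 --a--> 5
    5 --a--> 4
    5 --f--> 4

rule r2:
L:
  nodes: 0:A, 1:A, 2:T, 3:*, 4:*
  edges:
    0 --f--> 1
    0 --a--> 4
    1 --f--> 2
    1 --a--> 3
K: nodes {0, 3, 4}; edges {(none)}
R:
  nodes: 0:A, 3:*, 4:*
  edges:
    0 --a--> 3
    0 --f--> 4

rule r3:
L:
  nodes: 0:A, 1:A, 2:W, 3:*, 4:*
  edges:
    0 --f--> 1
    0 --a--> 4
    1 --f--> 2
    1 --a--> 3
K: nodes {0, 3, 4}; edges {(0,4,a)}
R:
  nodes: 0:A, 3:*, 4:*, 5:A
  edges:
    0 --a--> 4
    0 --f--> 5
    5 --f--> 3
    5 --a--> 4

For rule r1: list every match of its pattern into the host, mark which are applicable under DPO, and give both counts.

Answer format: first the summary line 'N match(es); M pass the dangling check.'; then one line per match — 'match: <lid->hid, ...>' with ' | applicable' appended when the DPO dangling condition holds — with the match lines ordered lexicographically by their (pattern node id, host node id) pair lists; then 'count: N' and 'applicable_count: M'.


3 match(es); 1 pass the dangling check.
match: 0->10, 1->6, 2->0, 3->2, 4->7 | applicable
match: 0->20, 1->15, 2->11, 3->13, 4->18
match: 0->23, 1->15, 2->11, 3->13, 4->22
count: 3
applicable_count: 1


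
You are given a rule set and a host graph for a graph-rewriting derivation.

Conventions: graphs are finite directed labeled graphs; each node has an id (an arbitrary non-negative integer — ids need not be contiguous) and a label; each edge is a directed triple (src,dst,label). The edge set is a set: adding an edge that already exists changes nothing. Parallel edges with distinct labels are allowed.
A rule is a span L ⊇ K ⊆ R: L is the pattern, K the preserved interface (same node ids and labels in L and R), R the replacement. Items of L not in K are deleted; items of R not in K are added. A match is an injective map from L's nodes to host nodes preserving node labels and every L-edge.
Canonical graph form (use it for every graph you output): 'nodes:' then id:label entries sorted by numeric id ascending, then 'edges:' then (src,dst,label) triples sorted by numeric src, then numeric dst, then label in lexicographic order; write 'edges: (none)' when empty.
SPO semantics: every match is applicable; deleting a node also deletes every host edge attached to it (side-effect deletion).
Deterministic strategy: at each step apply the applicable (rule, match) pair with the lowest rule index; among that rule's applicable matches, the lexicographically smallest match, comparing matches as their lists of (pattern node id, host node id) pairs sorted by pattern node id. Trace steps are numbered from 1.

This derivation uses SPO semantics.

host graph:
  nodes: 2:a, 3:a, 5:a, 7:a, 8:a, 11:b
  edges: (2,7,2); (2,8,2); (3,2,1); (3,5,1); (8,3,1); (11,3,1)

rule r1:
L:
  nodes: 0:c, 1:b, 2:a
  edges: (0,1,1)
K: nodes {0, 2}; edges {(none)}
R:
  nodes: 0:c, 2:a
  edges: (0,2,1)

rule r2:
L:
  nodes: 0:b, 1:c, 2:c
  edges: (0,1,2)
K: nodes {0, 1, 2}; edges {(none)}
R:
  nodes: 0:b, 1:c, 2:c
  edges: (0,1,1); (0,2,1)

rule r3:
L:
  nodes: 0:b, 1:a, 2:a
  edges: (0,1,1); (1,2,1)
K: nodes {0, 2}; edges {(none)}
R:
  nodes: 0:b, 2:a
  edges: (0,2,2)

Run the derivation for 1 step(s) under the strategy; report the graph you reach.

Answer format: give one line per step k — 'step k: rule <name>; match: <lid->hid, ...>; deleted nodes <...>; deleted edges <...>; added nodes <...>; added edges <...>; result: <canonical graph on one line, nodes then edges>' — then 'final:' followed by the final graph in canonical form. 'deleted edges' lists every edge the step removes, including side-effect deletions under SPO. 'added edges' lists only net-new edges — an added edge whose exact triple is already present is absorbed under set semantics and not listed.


step 1: rule r3; match: 0->11, 1->3, 2->2; deleted nodes 3; deleted edges (3,2,1); (3,5,1); (8,3,1); (11,3,1); added nodes (none); added edges (11,2,2); result: nodes: 2:a, 5:a, 7:a, 8:a, 11:b edges: (2,7,2); (2,8,2); (11,2,2)
final:
nodes: 2:a, 5:a, 7:a, 8:a, 11:b
edges: (2,7,2); (2,8,2); (11,2,2)


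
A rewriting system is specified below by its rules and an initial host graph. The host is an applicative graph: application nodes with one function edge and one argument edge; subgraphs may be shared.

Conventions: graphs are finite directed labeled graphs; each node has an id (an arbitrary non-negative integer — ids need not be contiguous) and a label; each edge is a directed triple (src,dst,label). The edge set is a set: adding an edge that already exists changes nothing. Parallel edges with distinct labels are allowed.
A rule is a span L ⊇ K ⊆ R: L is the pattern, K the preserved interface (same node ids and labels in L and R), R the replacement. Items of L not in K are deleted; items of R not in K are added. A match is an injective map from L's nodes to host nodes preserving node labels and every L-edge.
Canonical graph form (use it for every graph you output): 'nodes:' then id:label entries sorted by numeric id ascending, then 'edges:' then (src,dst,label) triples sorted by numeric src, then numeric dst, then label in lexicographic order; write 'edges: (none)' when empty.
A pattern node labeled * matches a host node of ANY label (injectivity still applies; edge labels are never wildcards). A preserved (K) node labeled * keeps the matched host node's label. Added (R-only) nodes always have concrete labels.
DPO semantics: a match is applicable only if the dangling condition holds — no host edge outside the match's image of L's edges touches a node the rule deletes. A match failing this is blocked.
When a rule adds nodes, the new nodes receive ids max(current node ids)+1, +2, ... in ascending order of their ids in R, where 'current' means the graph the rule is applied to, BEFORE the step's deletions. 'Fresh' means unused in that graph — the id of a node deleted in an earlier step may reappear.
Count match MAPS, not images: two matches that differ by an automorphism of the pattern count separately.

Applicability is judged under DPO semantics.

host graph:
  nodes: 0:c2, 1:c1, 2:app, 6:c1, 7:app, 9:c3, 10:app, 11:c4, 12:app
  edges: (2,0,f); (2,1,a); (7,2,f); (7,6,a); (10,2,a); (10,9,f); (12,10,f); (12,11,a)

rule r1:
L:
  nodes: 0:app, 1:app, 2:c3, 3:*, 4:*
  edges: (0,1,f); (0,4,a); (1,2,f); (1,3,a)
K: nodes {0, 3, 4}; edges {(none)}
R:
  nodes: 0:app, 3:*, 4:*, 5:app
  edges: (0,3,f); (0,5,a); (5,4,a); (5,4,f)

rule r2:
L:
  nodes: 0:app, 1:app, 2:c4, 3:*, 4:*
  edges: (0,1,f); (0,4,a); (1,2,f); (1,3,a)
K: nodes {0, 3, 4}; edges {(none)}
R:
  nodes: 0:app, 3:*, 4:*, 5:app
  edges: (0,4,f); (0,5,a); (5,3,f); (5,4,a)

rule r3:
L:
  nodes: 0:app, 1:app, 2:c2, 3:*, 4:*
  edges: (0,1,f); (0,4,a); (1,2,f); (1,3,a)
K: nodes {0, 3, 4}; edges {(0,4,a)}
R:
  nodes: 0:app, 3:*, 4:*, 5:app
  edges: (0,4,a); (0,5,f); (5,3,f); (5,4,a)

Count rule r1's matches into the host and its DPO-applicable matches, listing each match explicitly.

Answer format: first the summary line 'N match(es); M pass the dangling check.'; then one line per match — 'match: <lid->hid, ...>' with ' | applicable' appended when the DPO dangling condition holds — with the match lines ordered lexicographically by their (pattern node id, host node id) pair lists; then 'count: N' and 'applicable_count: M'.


1 match(es); 1 pass the dangling check.
match: 0->12, 1->10, 2->9, 3->2, 4->11 | applicable
count: 1
applicable_count: 1


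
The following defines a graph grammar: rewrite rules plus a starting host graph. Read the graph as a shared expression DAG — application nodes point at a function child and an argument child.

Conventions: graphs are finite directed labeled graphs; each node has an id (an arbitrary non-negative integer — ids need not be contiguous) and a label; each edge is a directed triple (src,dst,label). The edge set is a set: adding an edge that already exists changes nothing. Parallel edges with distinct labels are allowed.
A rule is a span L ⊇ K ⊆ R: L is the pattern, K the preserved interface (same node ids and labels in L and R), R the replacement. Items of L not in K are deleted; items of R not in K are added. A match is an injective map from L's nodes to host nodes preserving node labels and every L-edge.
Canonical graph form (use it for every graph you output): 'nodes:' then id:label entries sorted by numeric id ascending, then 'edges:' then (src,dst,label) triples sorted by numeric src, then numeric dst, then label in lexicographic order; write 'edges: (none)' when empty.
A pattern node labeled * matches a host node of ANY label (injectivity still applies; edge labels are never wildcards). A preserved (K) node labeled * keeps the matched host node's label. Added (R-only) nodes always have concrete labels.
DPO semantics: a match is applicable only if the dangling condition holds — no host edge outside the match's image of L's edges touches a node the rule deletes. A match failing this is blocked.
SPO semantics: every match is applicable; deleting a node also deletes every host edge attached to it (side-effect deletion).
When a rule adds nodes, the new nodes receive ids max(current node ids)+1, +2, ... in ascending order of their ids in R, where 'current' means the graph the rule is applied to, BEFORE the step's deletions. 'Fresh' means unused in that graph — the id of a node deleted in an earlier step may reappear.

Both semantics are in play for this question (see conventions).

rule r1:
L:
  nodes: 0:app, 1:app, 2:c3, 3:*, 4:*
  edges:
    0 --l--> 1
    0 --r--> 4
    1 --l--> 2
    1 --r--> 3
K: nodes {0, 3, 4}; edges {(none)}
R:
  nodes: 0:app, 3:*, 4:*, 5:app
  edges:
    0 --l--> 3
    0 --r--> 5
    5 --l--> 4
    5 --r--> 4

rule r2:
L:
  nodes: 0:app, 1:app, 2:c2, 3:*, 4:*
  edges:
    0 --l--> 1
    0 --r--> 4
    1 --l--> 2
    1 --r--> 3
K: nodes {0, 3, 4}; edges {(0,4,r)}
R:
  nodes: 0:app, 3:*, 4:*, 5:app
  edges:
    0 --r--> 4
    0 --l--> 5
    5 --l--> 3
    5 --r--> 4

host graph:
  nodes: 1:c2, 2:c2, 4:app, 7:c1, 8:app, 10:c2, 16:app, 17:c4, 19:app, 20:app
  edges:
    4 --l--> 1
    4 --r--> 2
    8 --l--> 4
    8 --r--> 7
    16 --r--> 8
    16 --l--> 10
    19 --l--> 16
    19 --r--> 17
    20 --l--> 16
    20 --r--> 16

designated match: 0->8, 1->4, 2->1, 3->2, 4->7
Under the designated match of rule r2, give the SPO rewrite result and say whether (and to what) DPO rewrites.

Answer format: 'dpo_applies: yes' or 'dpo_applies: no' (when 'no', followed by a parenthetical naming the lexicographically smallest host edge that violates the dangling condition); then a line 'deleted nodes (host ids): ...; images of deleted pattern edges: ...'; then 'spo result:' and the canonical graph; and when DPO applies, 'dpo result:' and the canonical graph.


dpo_applies: yes
deleted nodes (host ids): 1, 4; images of deleted pattern edges: (4,1,l); (4,2,r); (8,4,l)
spo result:
nodes: 2:c2, 7:c1, 8:app, 10:c2, 16:app, 17:c4, 19:app, 20:app, 21:app
edges: (8,7,r); (8,21,l); (16,8,r); (16,10,l); (19,16,l); (19,17,r); (20,16,l); (20,16,r); (21,2,l); (21,7,r)
dpo result:
nodes: 2:c2, 7:c1, 8:app, 10:c2, 16:app, 17:c4, 19:app, 20:app, 21:app
edges: (8,7,r); (8,21,l); (16,8,r); (16,10,l); (19,16,l); (19,17,r); (20,16,l); (20,16,r); (21,2,l); (21,7,r)


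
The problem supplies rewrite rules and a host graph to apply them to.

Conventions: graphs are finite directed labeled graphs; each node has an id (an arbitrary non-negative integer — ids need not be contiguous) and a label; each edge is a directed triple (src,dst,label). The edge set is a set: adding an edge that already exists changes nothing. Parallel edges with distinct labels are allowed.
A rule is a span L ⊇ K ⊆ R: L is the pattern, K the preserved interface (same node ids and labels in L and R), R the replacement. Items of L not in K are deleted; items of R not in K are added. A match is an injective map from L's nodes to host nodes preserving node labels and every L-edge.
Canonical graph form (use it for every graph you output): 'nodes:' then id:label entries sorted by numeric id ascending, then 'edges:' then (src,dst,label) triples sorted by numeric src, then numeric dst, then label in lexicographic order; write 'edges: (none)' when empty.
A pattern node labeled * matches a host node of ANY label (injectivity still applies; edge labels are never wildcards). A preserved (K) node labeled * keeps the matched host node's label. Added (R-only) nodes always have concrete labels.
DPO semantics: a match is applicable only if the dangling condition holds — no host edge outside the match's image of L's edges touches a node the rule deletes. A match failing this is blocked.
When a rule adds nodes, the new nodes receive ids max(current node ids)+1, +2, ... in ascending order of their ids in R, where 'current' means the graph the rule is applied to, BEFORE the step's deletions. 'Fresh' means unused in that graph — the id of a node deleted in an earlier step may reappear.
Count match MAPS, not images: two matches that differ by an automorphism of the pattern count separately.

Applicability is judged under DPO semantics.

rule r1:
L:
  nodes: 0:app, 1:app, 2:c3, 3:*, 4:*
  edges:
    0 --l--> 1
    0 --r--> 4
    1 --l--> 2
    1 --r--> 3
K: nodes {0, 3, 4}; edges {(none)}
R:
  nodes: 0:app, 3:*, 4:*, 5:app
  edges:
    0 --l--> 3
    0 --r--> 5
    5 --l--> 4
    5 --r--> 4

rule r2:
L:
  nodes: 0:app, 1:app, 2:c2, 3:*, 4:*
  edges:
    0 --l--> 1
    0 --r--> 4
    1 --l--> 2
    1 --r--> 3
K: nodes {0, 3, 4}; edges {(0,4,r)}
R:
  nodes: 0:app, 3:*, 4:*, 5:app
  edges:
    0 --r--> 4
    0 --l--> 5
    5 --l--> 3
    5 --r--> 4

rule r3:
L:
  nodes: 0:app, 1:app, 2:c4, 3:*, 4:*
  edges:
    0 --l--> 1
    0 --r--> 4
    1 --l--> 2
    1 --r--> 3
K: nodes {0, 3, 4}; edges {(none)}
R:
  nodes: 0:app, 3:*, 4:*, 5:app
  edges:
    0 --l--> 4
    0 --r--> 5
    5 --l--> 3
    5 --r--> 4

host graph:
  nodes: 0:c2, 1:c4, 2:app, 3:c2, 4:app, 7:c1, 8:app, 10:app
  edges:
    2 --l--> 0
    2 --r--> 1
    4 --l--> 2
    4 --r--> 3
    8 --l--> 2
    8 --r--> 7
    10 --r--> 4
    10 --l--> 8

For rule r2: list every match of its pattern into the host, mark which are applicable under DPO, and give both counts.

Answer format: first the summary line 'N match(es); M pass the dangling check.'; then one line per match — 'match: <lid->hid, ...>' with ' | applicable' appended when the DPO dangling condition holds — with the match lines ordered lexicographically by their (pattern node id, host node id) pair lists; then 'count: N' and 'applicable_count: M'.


2 match(es); 0 pass the dangling check.
match: 0->4, 1->2, 2->0, 3->1, 4->3
match: 0->8, 1->2, 2->0, 3->1, 4->7
count: 2
applicable_count: 0


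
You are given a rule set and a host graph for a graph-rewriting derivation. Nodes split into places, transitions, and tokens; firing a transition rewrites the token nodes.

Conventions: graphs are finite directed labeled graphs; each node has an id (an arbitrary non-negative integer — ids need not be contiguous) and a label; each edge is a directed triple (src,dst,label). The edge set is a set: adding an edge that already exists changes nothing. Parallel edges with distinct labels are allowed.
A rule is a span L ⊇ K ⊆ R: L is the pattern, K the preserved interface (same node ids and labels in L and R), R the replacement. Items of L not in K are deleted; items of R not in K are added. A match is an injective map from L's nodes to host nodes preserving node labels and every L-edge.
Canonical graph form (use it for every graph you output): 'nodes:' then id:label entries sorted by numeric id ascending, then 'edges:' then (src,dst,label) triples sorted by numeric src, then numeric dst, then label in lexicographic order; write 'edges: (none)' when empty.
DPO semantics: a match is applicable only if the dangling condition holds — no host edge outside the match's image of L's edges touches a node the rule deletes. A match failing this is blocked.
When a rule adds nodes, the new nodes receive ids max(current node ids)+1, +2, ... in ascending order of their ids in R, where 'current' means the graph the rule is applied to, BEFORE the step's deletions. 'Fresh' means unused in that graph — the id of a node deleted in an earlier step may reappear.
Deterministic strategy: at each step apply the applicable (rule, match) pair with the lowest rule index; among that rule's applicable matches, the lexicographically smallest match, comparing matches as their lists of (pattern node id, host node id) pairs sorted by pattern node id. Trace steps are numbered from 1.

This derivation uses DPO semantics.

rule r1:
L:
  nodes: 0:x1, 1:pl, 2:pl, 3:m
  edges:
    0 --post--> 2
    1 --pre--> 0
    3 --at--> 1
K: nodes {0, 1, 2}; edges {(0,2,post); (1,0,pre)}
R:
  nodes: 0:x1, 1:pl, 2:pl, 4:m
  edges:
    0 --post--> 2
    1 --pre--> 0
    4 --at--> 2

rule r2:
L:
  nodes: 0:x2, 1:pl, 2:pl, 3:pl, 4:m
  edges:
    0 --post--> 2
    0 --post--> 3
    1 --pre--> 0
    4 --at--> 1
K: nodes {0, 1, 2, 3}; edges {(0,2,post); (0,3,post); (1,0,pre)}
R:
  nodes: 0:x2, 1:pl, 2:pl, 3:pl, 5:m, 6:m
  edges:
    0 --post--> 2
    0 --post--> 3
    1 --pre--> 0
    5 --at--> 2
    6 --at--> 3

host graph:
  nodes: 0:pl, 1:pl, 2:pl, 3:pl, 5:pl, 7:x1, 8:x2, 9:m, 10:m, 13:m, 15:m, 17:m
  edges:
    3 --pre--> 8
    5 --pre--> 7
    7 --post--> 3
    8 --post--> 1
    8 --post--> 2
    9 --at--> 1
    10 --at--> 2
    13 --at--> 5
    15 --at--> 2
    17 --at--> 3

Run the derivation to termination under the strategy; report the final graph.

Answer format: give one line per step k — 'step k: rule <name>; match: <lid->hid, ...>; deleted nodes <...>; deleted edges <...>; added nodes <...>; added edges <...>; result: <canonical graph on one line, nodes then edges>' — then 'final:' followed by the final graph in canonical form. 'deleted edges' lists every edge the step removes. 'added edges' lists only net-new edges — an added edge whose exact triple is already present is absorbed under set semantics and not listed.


step 1: rule r1; match: 0->7, 1->5, 2->3, 3->13; deleted nodes 13; deleted edges (13,5,at); added nodes 18; added edges (18,3,at); result: nodes: 0:pl, 1:pl, 2:pl, 3:pl, 5:pl, 7:x1, 8:x2, 9:m, 10:m, 15:m, 17:m, 18:m edges: (3,8,pre); (5,7,pre); (7,3,post); (8,1,post); (8,2,post); (9,1,at); (10,2,at); (15,2,at); (17,3,at); (18,3,at)
step 2: rule r2; match: 0->8, 1->3, 2->1, 3->2, 4->17; deleted nodes 17; deleted edges (17,3,at); added nodes 19, 20; added edges (19,1,at); (20,2,at); result: nodes: 0:pl, 1:pl, 2:pl, 3:pl, 5:pl, 7:x1, 8:x2, 9:m, 10:m, 15:m, 18:m, 19:m, 20:m edges: (3,8,pre); (5,7,pre); (7,3,post); (8,1,post); (8,2,post); (9,1,at); (10,2,at); (15,2,at); (18,3,at); (19,1,at); (20,2,at)
step 3: rule r2; match: 0->8, 1->3, 2->1, 3->2, 4->18; deleted nodes 18; deleted edges (18,3,at); added nodes 21, 22; added edges (21,1,at); (22,2,at); result: nodes: 0:pl, 1:pl, 2:pl, 3:pl, 5:pl, 7:x1, 8:x2, 9:m, 10:m, 15:m, 19:m, 20:m, 21:m, 22:m edges: (3,8,pre); (5,7,pre); (7,3,post); (8,1,post); (8,2,post); (9,1,at); (10,2,at); (15,2,at); (19,1,at); (20,2,at); (21,1,at); (22,2,at)
final:
nodes: 0:pl, 1:pl, 2:pl, 3:pl, 5:pl, 7:x1, 8:x2, 9:m, 10:m, 15:m, 19:m, 20:m, 21:m, 22:m
edges: (3,8,pre); (5,7,pre); (7,3,post); (8,1,post); (8,2,post); (9,1,at); (10,2,at); (15,2,at); (19,1,at); (20,2,at); (21,1,at); (22,2,at)


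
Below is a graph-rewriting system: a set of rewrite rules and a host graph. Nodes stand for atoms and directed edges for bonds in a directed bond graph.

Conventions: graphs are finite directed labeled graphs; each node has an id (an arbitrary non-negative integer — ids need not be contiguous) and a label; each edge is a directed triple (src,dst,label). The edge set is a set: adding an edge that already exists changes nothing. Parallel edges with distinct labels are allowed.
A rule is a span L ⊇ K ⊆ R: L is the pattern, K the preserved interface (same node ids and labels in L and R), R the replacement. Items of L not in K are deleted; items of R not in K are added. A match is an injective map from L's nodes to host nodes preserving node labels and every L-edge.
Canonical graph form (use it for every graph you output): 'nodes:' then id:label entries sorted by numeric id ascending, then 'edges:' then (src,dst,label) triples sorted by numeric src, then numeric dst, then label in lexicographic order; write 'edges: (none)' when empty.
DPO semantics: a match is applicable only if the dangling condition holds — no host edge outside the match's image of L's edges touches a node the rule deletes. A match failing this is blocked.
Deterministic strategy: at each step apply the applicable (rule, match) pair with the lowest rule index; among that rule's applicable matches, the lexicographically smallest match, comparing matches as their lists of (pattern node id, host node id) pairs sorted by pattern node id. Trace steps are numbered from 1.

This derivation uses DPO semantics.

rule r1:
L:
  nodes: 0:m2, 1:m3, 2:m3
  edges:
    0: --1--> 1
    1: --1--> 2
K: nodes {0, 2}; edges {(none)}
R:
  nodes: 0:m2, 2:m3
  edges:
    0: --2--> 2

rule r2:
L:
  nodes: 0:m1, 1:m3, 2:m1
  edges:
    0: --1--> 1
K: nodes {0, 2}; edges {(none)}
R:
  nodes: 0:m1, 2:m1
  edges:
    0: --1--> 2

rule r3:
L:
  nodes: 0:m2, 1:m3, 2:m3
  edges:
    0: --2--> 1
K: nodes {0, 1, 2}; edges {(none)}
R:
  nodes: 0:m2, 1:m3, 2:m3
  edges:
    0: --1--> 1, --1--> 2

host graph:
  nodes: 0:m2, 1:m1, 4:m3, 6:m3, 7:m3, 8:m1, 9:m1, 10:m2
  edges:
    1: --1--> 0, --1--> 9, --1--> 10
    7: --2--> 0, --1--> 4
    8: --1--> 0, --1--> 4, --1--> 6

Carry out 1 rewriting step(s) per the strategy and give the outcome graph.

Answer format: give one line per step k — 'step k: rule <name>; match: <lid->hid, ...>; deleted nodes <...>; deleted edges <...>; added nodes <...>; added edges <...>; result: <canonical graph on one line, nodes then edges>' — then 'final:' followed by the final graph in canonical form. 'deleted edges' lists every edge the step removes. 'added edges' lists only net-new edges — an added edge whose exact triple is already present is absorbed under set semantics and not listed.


step 1: rule r2; match: 0->8, 1->6, 2->1; deleted nodes 6; deleted edges (8,6,1); added nodes (none); added edges (8,1,1); result: nodes: 0:m2, 1:m1, 4:m3, 7:m3, 8:m1, 9:m1, 10:m2 edges: (1,0,1); (1,9,1); (1,10,1); (7,0,2); (7,4,1); (8,0,1); (8,1,1); (8,4,1)
final:
nodes: 0:m2, 1:m1, 4:m3, 7:m3, 8:m1, 9:m1, 10:m2
edges: (1,0,1); (1,9,1); (1,10,1); (7,0,2); (7,4,1); (8,0,1); (8,1,1); (8,4,1)


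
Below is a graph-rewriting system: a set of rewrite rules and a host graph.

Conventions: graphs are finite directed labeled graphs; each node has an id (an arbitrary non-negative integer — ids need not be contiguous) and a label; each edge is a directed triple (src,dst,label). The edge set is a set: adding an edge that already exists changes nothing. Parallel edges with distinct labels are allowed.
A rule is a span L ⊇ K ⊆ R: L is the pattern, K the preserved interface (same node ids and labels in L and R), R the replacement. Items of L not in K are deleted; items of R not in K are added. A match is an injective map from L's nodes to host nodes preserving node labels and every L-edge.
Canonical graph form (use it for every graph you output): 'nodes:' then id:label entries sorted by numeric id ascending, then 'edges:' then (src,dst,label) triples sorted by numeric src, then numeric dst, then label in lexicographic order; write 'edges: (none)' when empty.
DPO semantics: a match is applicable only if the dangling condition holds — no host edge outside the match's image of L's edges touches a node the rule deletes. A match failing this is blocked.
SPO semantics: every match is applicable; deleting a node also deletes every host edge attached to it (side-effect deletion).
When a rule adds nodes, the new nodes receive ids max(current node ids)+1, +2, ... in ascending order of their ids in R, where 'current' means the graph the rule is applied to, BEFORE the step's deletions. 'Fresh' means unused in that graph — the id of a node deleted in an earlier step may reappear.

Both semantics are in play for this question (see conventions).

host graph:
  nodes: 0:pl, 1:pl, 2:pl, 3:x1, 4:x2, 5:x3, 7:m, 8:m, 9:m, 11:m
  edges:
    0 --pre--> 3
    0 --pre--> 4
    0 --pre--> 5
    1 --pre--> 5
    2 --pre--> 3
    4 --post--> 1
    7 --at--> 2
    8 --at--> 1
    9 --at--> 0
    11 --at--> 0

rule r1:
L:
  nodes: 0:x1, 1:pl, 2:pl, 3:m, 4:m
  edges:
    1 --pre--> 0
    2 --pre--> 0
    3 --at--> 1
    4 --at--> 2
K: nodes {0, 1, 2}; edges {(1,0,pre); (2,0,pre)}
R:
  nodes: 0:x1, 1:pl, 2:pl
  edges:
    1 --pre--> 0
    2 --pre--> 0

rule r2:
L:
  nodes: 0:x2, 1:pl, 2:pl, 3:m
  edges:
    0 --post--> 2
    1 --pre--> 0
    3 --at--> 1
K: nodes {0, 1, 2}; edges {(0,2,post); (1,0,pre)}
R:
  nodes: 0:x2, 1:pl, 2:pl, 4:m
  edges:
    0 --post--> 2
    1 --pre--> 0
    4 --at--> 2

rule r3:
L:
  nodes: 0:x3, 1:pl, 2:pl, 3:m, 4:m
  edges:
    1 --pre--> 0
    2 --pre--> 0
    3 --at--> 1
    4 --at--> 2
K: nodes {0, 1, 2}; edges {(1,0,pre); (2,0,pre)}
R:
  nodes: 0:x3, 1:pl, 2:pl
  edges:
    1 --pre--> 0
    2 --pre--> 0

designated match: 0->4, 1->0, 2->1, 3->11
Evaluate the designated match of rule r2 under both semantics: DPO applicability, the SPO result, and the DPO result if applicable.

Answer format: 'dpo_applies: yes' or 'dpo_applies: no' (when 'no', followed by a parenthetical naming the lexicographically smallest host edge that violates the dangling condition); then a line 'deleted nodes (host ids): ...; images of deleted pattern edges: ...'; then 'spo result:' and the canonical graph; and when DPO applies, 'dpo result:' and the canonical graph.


dpo_applies: yes
deleted nodes (host ids): 11; images of deleted pattern edges: (11,0,at)
spo result:
nodes: 0:pl, 1:pl, 2:pl, 3:x1, 4:x2, 5:x3, 7:m, 8:m, 9:m, 12:m
edges: (0,3,pre); (0,4,pre); (0,5,pre); (1,5,pre); (2,3,pre); (4,1,post); (7,2,at); (8,1,at); (9,0,at); (12,1,at)
dpo result:
nodes: 0:pl, 1:pl, 2:pl, 3:x1, 4:x2, 5:x3, 7:m, 8:m, 9:m, 12:m
edges: (0,3,pre); (0,4,pre); (0,5,pre); (1,5,pre); (2,3,pre); (4,1,post); (7,2,at); (8,1,at); (9,0,at); (12,1,at)


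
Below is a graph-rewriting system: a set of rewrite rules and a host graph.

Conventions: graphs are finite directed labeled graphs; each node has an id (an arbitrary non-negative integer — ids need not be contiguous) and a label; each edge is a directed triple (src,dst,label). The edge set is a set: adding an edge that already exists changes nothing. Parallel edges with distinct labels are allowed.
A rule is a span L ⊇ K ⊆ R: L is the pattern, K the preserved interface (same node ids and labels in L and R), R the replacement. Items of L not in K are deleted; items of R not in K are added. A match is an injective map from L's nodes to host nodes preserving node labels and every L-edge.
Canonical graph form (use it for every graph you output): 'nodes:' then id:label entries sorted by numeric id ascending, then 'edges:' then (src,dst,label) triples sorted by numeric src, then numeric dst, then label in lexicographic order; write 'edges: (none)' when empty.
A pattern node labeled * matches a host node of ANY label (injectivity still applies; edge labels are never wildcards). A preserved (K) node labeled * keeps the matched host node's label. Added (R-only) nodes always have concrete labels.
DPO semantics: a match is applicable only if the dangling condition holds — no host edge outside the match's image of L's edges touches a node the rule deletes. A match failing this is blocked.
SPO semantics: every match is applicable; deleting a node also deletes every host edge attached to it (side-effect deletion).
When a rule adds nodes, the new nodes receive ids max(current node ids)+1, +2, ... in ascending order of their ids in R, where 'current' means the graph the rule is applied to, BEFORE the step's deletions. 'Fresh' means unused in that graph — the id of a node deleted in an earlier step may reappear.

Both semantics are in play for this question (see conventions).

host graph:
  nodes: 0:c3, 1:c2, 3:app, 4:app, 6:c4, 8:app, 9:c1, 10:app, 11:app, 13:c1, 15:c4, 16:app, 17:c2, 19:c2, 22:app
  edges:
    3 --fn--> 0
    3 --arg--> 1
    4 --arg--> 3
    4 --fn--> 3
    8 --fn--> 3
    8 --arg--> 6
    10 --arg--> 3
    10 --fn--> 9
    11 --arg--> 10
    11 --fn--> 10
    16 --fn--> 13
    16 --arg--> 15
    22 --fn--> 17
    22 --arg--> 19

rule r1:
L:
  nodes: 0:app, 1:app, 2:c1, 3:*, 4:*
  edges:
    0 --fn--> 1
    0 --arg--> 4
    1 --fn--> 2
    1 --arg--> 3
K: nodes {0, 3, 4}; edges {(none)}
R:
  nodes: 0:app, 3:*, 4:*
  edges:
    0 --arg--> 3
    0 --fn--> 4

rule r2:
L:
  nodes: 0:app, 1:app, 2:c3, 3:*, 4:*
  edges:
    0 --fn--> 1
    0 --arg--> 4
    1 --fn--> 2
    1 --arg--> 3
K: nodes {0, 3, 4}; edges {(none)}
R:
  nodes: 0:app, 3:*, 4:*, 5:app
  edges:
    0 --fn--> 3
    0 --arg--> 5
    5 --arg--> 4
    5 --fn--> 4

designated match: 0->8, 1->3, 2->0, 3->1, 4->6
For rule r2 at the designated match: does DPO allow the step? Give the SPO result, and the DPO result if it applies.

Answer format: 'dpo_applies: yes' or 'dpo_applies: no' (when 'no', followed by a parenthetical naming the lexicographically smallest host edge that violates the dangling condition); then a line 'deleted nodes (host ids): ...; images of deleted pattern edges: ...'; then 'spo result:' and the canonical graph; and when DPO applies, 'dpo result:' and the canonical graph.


dpo_applies: no
(the rule deletes node 3, which keeps host edge (4,3,arg) outside the match image — the dangling condition fails, DPO blocks; SPO proceeds and side-deletes such edges)
deleted nodes (host ids): 0, 3; images of deleted pattern edges: (3,0,fn); (3,1,arg); (8,3,fn); (8,6,arg)
spo result:
nodes: 1:c2, 4:app, 6:c4, 8:app, 9:c1, 10:app, 11:app, 13:c1, 15:c4, 16:app, 17:c2, 19:c2, 22:app, 23:app
edges: (8,1,fn); (8,23,arg); (10,9,fn); (11,10,arg); (11,10,fn); (16,13,fn); (16,15,arg); (22,17,fn); (22,19,arg); (23,6,arg); (23,6,fn)


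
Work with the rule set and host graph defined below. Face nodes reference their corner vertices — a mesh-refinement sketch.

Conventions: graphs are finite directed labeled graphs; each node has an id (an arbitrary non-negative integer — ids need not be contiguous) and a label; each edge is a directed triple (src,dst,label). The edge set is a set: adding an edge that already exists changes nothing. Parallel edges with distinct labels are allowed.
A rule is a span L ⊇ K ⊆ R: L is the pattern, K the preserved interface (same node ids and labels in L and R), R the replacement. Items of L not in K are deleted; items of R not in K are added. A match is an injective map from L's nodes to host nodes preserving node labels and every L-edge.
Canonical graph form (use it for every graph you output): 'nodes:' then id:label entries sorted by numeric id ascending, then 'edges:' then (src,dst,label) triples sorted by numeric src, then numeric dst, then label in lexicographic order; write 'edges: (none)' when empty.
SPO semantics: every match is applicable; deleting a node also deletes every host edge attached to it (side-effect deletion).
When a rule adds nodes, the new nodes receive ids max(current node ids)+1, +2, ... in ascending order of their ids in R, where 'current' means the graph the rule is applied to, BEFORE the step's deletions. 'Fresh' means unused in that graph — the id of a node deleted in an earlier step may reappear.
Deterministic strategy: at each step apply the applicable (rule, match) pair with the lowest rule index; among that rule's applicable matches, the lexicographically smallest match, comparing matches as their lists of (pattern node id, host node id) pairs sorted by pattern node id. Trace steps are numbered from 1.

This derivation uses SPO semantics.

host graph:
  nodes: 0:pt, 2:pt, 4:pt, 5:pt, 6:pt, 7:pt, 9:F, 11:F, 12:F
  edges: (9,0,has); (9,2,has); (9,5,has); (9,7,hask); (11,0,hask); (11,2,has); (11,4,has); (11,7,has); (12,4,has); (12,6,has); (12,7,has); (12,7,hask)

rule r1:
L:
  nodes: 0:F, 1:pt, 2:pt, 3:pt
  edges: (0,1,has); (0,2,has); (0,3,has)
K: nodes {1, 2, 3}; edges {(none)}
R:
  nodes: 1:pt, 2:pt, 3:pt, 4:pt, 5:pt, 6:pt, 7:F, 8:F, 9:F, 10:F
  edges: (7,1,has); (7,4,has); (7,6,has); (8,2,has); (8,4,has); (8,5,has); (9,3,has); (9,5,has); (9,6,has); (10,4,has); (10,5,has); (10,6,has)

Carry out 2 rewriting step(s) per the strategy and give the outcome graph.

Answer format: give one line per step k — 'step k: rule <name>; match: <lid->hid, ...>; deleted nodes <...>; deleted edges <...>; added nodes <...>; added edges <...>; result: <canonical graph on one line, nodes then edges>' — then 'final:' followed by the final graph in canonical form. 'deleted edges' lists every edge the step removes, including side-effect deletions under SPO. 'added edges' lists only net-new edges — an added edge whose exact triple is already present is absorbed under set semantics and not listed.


step 1: rule r1; match: 0->9, 1->0, 2->2, 3->5; deleted nodes 9; deleted edges (9,0,has); (9,2,has); (9,5,has); (9,7,hask); added nodes 13, 14, 15, 16, 17, 18, 19; added edges (16,0,has); (16,13,has); (16,15,has); (17,2,has); (17,13,has); (17,14,has); (18,5,has); (18,14,has); (18,15,has); (19,13,has); (19,14,has); (19,15,has); result: nodes: 0:pt, 2:pt, 4:pt, 5:pt, 6:pt, 7:pt, 11:F, 12:F, 13:pt, 14:pt, 15:pt, 16:F, 17:F, 18:F, 19:F edges: (11,0,hask); (11,2,has); (11,4,has); (11,7,has); (12,4,has); (12,6,has); (12,7,has); (12,7,hask); (16,0,has); (16,13,has); (16,15,has); (17,2,has); (17,13,has); (17,14,has); (18,5,has); (18,14,has); (18,15,has); (19,13,has); (19,14,has); (19,15,has)
step 2: rule r1; match: 0->11, 1->2, 2->4, 3->7; deleted nodes 11; deleted edges (11,0,hask); (11,2,has); (11,4,has); (11,7,has); added nodes 20, 21, 22, 23, 24, 25, 26; added edges (23,2,has); (23,20,has); (23,22,has); (24,4,has); (24,20,has); (24,21,has); (25,7,has); (25,21,has); (25,22,has); (26,20,has); (26,21,has); (26,22,has); result: nodes: 0:pt, 2:pt, 4:pt, 5:pt, 6:pt, 7:pt, 12:F, 13:pt, 14:pt, 15:pt, 16:F, 17:F, 18:F, 19:F, 20:pt, 21:pt, 22:pt, 23:F, 24:F, 25:F, 26:F edges: (12,4,has); (12,6,has); (12,7,has); (12,7,hask); (16,0,has); (16,13,has); (16,15,has); (17,2,has); (17,13,has); (17,14,has); (18,5,has); (18,14,has); (18,15,has); (19,13,has); (19,14,has); (19,15,has); (23,2,has); (23,20,has); (23,22,has); (24,4,has); (24,20,has); (24,21,has); (25,7,has); (25,21,has); (25,22,has); (26,20,has); (26,21,has); (26,22,has)
final:
nodes: 0:pt, 2:pt, 4:pt, 5:pt, 6:pt, 7:pt, 12:F, 13:pt, 14:pt, 15:pt, 16:F, 17:F, 18:F, 19:F, 20:pt, 21:pt, 22:pt, 23:F, 24:F, 25:F, 26:F
edges: (12,4,has); (12,6,has); (12,7,has); (12,7,hask); (16,0,has); (16,13,has); (16,15,has); (17,2,has); (17,13,has); (17,14,has); (18,5,has); (18,14,has); (18,15,has); (19,13,has); (19,14,has); (19,15,has); (23,2,has); (23,20,has); (23,22,has); (24,4,has); (24,20,has); (24,21,has); (25,7,has); (25,21,has); (25,22,has); (26,20,has); (26,21,has); (26,22,has)
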